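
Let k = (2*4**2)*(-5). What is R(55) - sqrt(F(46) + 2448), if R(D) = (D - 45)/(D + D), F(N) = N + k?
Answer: 1/11 - sqrt(2334) ≈ -48.221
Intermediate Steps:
k = -160 (k = (2*16)*(-5) = 32*(-5) = -160)
F(N) = -160 + N (F(N) = N - 160 = -160 + N)
R(D) = (-45 + D)/(2*D) (R(D) = (-45 + D)/((2*D)) = (-45 + D)*(1/(2*D)) = (-45 + D)/(2*D))
R(55) - sqrt(F(46) + 2448) = (1/2)*(-45 + 55)/55 - sqrt((-160 + 46) + 2448) = (1/2)*(1/55)*10 - sqrt(-114 + 2448) = 1/11 - sqrt(2334)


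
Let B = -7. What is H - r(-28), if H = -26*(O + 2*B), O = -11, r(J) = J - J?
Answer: 650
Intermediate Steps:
r(J) = 0
H = 650 (H = -26*(-11 + 2*(-7)) = -26*(-11 - 14) = -26*(-25) = 650)
H - r(-28) = 650 - 1*0 = 650 + 0 = 650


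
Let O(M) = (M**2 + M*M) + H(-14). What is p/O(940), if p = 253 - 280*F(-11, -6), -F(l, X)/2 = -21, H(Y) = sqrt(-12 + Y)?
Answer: -10167585200/1561497920013 + 11507*I*sqrt(26)/3122995840026 ≈ -0.0065114 + 1.8788e-8*I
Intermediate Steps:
F(l, X) = 42 (F(l, X) = -2*(-21) = 42)
p = -11507 (p = 253 - 280*42 = 253 - 11760 = -11507)
O(M) = 2*M**2 + I*sqrt(26) (O(M) = (M**2 + M*M) + sqrt(-12 - 14) = (M**2 + M**2) + sqrt(-26) = 2*M**2 + I*sqrt(26))
p/O(940) = -11507/(2*940**2 + I*sqrt(26)) = -11507/(2*883600 + I*sqrt(26)) = -11507/(1767200 + I*sqrt(26))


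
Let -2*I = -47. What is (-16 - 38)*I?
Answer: -1269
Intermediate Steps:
I = 47/2 (I = -1/2*(-47) = 47/2 ≈ 23.500)
(-16 - 38)*I = (-16 - 38)*(47/2) = -54*47/2 = -1269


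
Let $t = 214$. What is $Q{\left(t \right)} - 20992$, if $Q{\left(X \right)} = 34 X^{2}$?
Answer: $1536072$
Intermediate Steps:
$Q{\left(t \right)} - 20992 = 34 \cdot 214^{2} - 20992 = 34 \cdot 45796 - 20992 = 1557064 - 20992 = 1536072$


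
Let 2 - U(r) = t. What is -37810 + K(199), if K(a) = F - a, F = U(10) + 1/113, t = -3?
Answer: -4294451/113 ≈ -38004.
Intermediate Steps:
U(r) = 5 (U(r) = 2 - 1*(-3) = 2 + 3 = 5)
F = 566/113 (F = 5 + 1/113 = 566/113 ≈ 5.0089)
K(a) = 566/113 - a
-37810 + K(199) = -37810 + (566/113 - 1*199) = -37810 + (566/113 - 199) = -37810 - 21921/113 = -4294451/113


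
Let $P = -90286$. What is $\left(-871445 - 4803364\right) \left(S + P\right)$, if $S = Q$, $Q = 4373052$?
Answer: $-24303879041694$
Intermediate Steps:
$S = 4373052$
$\left(-871445 - 4803364\right) \left(S + P\right) = \left(-871445 - 4803364\right) \left(4373052 - 90286\right) = \left(-5674809\right) 4282766 = -24303879041694$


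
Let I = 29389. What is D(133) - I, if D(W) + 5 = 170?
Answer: -29224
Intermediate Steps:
D(W) = 165 (D(W) = -5 + 170 = 165)
D(133) - I = 165 - 1*29389 = 165 - 29389 = -29224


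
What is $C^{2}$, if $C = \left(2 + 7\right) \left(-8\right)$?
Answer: $5184$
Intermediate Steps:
$C = -72$ ($C = 9 \left(-8\right) = -72$)
$C^{2} = \left(-72\right)^{2} = 5184$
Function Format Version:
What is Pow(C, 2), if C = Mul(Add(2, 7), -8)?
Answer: 5184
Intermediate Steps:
C = -72 (C = Mul(9, -8) = -72)
Pow(C, 2) = Pow(-72, 2) = 5184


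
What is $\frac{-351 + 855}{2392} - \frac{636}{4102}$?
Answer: $\frac{34131}{613249} \approx 0.055656$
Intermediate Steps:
$\frac{-351 + 855}{2392} - \frac{636}{4102} = 504 \cdot \frac{1}{2392} - \frac{318}{2051} = \frac{63}{299} - \frac{318}{2051} = \frac{34131}{613249}$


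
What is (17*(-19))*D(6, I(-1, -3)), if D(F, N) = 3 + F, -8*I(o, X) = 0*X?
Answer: -2907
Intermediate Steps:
I(o, X) = 0 (I(o, X) = -0*X = -⅛*0 = 0)
(17*(-19))*D(6, I(-1, -3)) = (17*(-19))*(3 + 6) = -323*9 = -2907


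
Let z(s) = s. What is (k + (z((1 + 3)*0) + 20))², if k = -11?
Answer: 81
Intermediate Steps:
(k + (z((1 + 3)*0) + 20))² = (-11 + ((1 + 3)*0 + 20))² = (-11 + (4*0 + 20))² = (-11 + (0 + 20))² = (-11 + 20)² = 9² = 81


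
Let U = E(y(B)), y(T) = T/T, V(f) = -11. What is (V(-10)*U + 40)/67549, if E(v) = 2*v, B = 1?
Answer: 18/67549 ≈ 0.00026647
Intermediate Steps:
y(T) = 1
U = 2 (U = 2*1 = 2)
(V(-10)*U + 40)/67549 = (-11*2 + 40)/67549 = (-22 + 40)*(1/67549) = 18*(1/67549) = 18/67549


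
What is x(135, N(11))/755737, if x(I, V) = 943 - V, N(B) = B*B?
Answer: 822/755737 ≈ 0.0010877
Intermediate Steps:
N(B) = B²
x(135, N(11))/755737 = (943 - 1*11²)/755737 = (943 - 1*121)*(1/755737) = (943 - 121)*(1/755737) = 822*(1/755737) = 822/755737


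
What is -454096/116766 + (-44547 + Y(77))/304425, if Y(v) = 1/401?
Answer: -3195518864102/791896794975 ≈ -4.0353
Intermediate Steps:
Y(v) = 1/401
-454096/116766 + (-44547 + Y(77))/304425 = -454096/116766 + (-44547 + 1/401)/304425 = -454096*1/116766 - 17863346/401*1/304425 = -227048/58383 - 17863346/122074425 = -3195518864102/791896794975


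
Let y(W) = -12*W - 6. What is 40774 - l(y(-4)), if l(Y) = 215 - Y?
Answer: 40601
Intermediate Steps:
y(W) = -6 - 12*W
40774 - l(y(-4)) = 40774 - (215 - (-6 - 12*(-4))) = 40774 - (215 - (-6 + 48)) = 40774 - (215 - 1*42) = 40774 - (215 - 42) = 40774 - 1*173 = 40774 - 173 = 40601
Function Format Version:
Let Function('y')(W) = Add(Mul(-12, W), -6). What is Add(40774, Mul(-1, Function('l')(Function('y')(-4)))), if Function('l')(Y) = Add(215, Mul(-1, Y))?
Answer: 40601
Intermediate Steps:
Function('y')(W) = Add(-6, Mul(-12, W))
Add(40774, Mul(-1, Function('l')(Function('y')(-4)))) = Add(40774, Mul(-1, Add(215, Mul(-1, Add(-6, Mul(-12, -4)))))) = Add(40774, Mul(-1, Add(215, Mul(-1, Add(-6, 48))))) = Add(40774, Mul(-1, Add(215, Mul(-1, 42)))) = Add(40774, Mul(-1, Add(215, -42))) = Add(40774, Mul(-1, 173)) = Add(40774, -173) = 40601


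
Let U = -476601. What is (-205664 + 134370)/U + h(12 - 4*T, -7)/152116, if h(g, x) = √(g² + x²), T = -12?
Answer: 71294/476601 + √3649/152116 ≈ 0.14999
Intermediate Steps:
(-205664 + 134370)/U + h(12 - 4*T, -7)/152116 = (-205664 + 134370)/(-476601) + √((12 - 4*(-12))² + (-7)²)/152116 = -71294*(-1/476601) + √((12 + 48)² + 49)*(1/152116) = 71294/476601 + √(60² + 49)*(1/152116) = 71294/476601 + √(3600 + 49)*(1/152116) = 71294/476601 + √3649*(1/152116) = 71294/476601 + √3649/152116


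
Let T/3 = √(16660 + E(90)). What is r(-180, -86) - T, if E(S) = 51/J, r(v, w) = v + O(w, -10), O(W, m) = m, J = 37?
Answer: -190 - 3*√22809427/37 ≈ -577.24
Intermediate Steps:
r(v, w) = -10 + v (r(v, w) = v - 10 = -10 + v)
E(S) = 51/37
T = 3*√22809427/37 (T = 3*√(16660 + 51/37) = 3*√(616471/37) = 3*(√22809427/37) = 3*√22809427/37 ≈ 387.24)
r(-180, -86) - T = (-10 - 180) - 3*√22809427/37 = -190 - 3*√22809427/37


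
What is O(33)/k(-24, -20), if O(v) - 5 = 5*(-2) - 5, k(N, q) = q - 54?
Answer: 5/37 ≈ 0.13514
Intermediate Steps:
k(N, q) = -54 + q
O(v) = -10 (O(v) = 5 + (5*(-2) - 5) = 5 + (-10 - 5) = 5 - 15 = -10)
O(33)/k(-24, -20) = -10/(-54 - 20) = -10/(-74) = -10*(-1/74) = 5/37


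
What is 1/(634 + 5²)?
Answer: 1/659 ≈ 0.0015175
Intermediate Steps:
1/(634 + 5²) = 1/(634 + 25) = 1/659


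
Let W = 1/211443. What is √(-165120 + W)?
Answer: I*√7382208447943437/211443 ≈ 406.35*I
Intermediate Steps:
W = 1/211443 ≈ 4.7294e-6
√(-165120 + W) = √(-165120 + 1/211443) = √(-34913468159/211443) = I*√7382208447943437/211443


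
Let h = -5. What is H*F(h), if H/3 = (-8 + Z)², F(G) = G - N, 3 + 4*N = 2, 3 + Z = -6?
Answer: -16473/4 ≈ -4118.3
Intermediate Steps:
Z = -9 (Z = -3 - 6 = -9)
N = -¼ (N = -¾ + (¼)*2 = -¾ + ½ = -¼ ≈ -0.25000)
F(G) = ¼ + G (F(G) = G - 1*(-¼) = G + ¼ = ¼ + G)
H = 867 (H = 3*(-8 - 9)² = 3*(-17)² = 3*289 = 867)
H*F(h) = 867*(¼ - 5) = 867*(-19/4) = -16473/4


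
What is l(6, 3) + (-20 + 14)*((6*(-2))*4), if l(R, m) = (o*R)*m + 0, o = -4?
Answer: 216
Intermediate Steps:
l(R, m) = -4*R*m (l(R, m) = (-4*R)*m + 0 = -4*R*m + 0 = -4*R*m)
l(6, 3) + (-20 + 14)*((6*(-2))*4) = -4*6*3 + (-20 + 14)*((6*(-2))*4) = -72 - (-72)*4 = -72 - 6*(-48) = -72 + 288 = 216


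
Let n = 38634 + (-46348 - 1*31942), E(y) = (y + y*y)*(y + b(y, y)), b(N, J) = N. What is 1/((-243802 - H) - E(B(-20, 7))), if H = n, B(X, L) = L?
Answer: -1/204930 ≈ -4.8797e-6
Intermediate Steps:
E(y) = 2*y*(y + y²) (E(y) = (y + y*y)*(y + y) = (y + y²)*(2*y) = 2*y*(y + y²))
n = -39656 (n = 38634 + (-46348 - 31942) = 38634 - 78290 = -39656)
H = -39656
1/((-243802 - H) - E(B(-20, 7))) = 1/((-243802 - 1*(-39656)) - 2*7²*(1 + 7)) = 1/((-243802 + 39656) - 2*49*8) = 1/(-204146 - 1*784) = 1/(-204146 - 784) = 1/(-204930) = -1/204930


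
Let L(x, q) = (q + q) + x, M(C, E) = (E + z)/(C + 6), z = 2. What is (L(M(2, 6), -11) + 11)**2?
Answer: 100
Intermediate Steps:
M(C, E) = (2 + E)/(6 + C) (M(C, E) = (E + 2)/(C + 6) = (2 + E)/(6 + C))
L(x, q) = x + 2*q (L(x, q) = 2*q + x = x + 2*q)
(L(M(2, 6), -11) + 11)**2 = (((2 + 6)/(6 + 2) + 2*(-11)) + 11)**2 = ((8/8 - 22) + 11)**2 = (((1/8)*8 - 22) + 11)**2 = ((1 - 22) + 11)**2 = (-21 + 11)**2 = (-10)**2 = 100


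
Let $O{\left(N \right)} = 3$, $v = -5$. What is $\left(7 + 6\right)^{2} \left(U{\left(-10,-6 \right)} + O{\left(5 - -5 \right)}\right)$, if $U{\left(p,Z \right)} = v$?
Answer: $-338$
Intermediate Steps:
$U{\left(p,Z \right)} = -5$
$\left(7 + 6\right)^{2} \left(U{\left(-10,-6 \right)} + O{\left(5 - -5 \right)}\right) = \left(7 + 6\right)^{2} \left(-5 + 3\right) = 13^{2} \left(-2\right) = 169 \left(-2\right) = -338$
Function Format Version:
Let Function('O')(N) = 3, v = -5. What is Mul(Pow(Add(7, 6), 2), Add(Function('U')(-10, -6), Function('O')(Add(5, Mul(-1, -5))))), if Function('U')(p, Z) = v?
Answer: -338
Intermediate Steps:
Function('U')(p, Z) = -5
Mul(Pow(Add(7, 6), 2), Add(Function('U')(-10, -6), Function('O')(Add(5, Mul(-1, -5))))) = Mul(Pow(Add(7, 6), 2), Add(-5, 3)) = Mul(Pow(13, 2), -2) = Mul(169, -2) = -338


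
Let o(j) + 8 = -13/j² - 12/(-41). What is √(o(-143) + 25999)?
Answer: √893444660134/5863 ≈ 161.22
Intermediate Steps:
o(j) = -316/41 - 13/j² (o(j) = -8 + (-13/j² - 12/(-41)) = -8 + (-13/j² - 12*(-1/41)) = -8 + (-13/j² + 12/41) = -8 + (12/41 - 13/j²) = -316/41 - 13/j²)
√(o(-143) + 25999) = √((-316/41 - 13/(-143)²) + 25999) = √((-316/41 - 13*1/20449) + 25999) = √((-316/41 - 1/1573) + 25999) = √(-497109/64493 + 25999) = √(1676256398/64493) = √893444660134/5863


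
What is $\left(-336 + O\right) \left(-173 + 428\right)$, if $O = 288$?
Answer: $-12240$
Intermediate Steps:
$\left(-336 + O\right) \left(-173 + 428\right) = \left(-336 + 288\right) \left(-173 + 428\right) = \left(-48\right) 255 = -12240$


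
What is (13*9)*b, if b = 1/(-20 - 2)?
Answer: -117/22 ≈ -5.3182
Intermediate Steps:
b = -1/22 (b = 1/(-22) = -1/22 ≈ -0.045455)
(13*9)*b = (13*9)*(-1/22) = 117*(-1/22) = -117/22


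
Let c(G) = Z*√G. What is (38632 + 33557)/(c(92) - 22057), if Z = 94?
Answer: -69229251/21117319 - 13571532*√23/485698337 ≈ -3.4123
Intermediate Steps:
c(G) = 94*√G
(38632 + 33557)/(c(92) - 22057) = (38632 + 33557)/(94*√92 - 22057) = 72189/(94*(2*√23) - 22057) = 72189/(188*√23 - 22057) = 72189/(-22057 + 188*√23)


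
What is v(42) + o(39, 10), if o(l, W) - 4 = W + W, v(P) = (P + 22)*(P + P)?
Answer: 5400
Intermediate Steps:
v(P) = 2*P*(22 + P) (v(P) = (22 + P)*(2*P) = 2*P*(22 + P))
o(l, W) = 4 + 2*W (o(l, W) = 4 + (W + W) = 4 + 2*W)
v(42) + o(39, 10) = 2*42*(22 + 42) + (4 + 2*10) = 2*42*64 + (4 + 20) = 5376 + 24 = 5400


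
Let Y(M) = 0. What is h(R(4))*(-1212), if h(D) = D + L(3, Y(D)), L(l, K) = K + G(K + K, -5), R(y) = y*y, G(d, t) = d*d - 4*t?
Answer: -43632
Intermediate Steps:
G(d, t) = d² - 4*t
R(y) = y²
L(l, K) = 20 + K + 4*K² (L(l, K) = K + ((K + K)² - 4*(-5)) = K + ((2*K)² + 20) = K + (4*K² + 20) = K + (20 + 4*K²) = 20 + K + 4*K²)
h(D) = 20 + D (h(D) = D + (20 + 0 + 4*0²) = D + (20 + 0 + 4*0) = D + (20 + 0 + 0) = D + 20 = 20 + D)
h(R(4))*(-1212) = (20 + 4²)*(-1212) = (20 + 16)*(-1212) = 36*(-1212) = -43632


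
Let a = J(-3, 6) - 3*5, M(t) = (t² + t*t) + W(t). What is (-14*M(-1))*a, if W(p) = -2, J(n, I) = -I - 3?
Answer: 0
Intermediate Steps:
J(n, I) = -3 - I
M(t) = -2 + 2*t² (M(t) = (t² + t*t) - 2 = (t² + t²) - 2 = 2*t² - 2 = -2 + 2*t²)
a = -24 (a = (-3 - 1*6) - 3*5 = (-3 - 6) - 15 = -9 - 15 = -24)
(-14*M(-1))*a = -14*(-2 + 2*(-1)²)*(-24) = -14*(-2 + 2*1)*(-24) = -14*(-2 + 2)*(-24) = -14*0*(-24) = 0*(-24) = 0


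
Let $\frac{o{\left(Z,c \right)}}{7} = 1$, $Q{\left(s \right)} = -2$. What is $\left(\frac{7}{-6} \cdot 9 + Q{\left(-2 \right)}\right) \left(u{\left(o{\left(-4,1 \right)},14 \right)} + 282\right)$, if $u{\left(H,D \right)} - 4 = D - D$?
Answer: $-3575$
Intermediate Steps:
$o{\left(Z,c \right)} = 7$ ($o{\left(Z,c \right)} = 7 \cdot 1 = 7$)
$u{\left(H,D \right)} = 4$ ($u{\left(H,D \right)} = 4 + \left(D - D\right) = 4 + 0 = 4$)
$\left(\frac{7}{-6} \cdot 9 + Q{\left(-2 \right)}\right) \left(u{\left(o{\left(-4,1 \right)},14 \right)} + 282\right) = \left(\frac{7}{-6} \cdot 9 - 2\right) \left(4 + 282\right) = \left(7 \left(- \frac{1}{6}\right) 9 - 2\right) 286 = \left(\left(- \frac{7}{6}\right) 9 - 2\right) 286 = \left(- \frac{21}{2} - 2\right) 286 = \left(- \frac{25}{2}\right) 286 = -3575$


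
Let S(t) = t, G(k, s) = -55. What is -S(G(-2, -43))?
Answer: 55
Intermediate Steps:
-S(G(-2, -43)) = -1*(-55) = 55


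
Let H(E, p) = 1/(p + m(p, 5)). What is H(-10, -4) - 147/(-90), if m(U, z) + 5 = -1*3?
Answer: 31/20 ≈ 1.5500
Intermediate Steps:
m(U, z) = -8 (m(U, z) = -5 - 1*3 = -5 - 3 = -8)
H(E, p) = 1/(-8 + p) (H(E, p) = 1/(p - 8) = 1/(-8 + p))
H(-10, -4) - 147/(-90) = 1/(-8 - 4) - 147/(-90) = 1/(-12) - 147*(-1/90) = -1/12 + 49/30 = 31/20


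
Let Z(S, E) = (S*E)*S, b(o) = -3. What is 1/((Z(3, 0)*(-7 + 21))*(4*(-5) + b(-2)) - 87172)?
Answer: -1/87172 ≈ -1.1472e-5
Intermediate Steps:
Z(S, E) = E*S**2 (Z(S, E) = (E*S)*S = E*S**2)
1/((Z(3, 0)*(-7 + 21))*(4*(-5) + b(-2)) - 87172) = 1/(((0*3**2)*(-7 + 21))*(4*(-5) - 3) - 87172) = 1/(((0*9)*14)*(-20 - 3) - 87172) = 1/((0*14)*(-23) - 87172) = 1/(0*(-23) - 87172) = 1/(0 - 87172) = 1/(-87172) = -1/87172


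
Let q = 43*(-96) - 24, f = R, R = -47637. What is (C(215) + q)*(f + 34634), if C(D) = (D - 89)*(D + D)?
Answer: -650514084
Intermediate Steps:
C(D) = 2*D*(-89 + D) (C(D) = (-89 + D)*(2*D) = 2*D*(-89 + D))
f = -47637
q = -4152 (q = -4128 - 24 = -4152)
(C(215) + q)*(f + 34634) = (2*215*(-89 + 215) - 4152)*(-47637 + 34634) = (2*215*126 - 4152)*(-13003) = (54180 - 4152)*(-13003) = 50028*(-13003) = -650514084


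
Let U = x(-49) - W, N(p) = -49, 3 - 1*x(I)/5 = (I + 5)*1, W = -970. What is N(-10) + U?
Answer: 1156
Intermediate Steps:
x(I) = -10 - 5*I (x(I) = 15 - 5*(I + 5) = 15 - 5*(5 + I) = 15 + (-25 - 5*I) = -10 - 5*I)
U = 1205 (U = (-10 - 5*(-49)) - 1*(-970) = (-10 + 245) + 970 = 235 + 970 = 1205)
N(-10) + U = -49 + 1205 = 1156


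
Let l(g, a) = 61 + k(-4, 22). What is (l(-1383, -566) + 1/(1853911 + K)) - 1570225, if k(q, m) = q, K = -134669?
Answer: -2699498772655/1719242 ≈ -1.5702e+6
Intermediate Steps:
l(g, a) = 57 (l(g, a) = 61 - 4 = 57)
(l(-1383, -566) + 1/(1853911 + K)) - 1570225 = (57 + 1/(1853911 - 134669)) - 1570225 = (57 + 1/1719242) - 1570225 = 97996795/1719242 - 1570225 = -2699498772655/1719242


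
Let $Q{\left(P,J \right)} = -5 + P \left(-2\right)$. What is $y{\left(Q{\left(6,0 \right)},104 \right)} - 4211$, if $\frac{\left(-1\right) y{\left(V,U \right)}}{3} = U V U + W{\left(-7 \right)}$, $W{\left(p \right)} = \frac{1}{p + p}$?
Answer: $\frac{7663673}{14} \approx 5.4741 \cdot 10^{5}$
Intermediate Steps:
$Q{\left(P,J \right)} = -5 - 2 P$
$W{\left(p \right)} = \frac{1}{2 p}$
$y{\left(V,U \right)} = \frac{3}{14} - 3 V U^{2}$ ($y{\left(V,U \right)} = - 3 \left(U V U + \frac{1}{2 \left(-7\right)}\right) = - 3 \left(V U^{2} + \frac{1}{2} \left(- \frac{1}{7}\right)\right) = - 3 \left(V U^{2} - \frac{1}{14}\right) = - 3 \left(- \frac{1}{14} + V U^{2}\right) = \frac{3}{14} - 3 V U^{2}$)
$y{\left(Q{\left(6,0 \right)},104 \right)} - 4211 = \left(\frac{3}{14} - 3 \left(-5 - 12\right) 104^{2}\right) - 4211 = \left(\frac{3}{14} - 3 \left(-5 - 12\right) 10816\right) - 4211 = \left(\frac{3}{14} - \left(-51\right) 10816\right) - 4211 = \left(\frac{3}{14} + 551616\right) - 4211 = \frac{7722627}{14} - 4211 = \frac{7663673}{14}$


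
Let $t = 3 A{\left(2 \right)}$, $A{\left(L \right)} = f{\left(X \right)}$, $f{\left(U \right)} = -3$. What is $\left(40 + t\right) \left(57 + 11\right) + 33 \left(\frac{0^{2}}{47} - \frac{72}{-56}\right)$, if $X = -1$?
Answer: $\frac{15053}{7} \approx 2150.4$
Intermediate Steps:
$A{\left(L \right)} = -3$
$t = -9$ ($t = 3 \left(-3\right) = -9$)
$\left(40 + t\right) \left(57 + 11\right) + 33 \left(\frac{0^{2}}{47} - \frac{72}{-56}\right) = \left(40 - 9\right) \left(57 + 11\right) + 33 \left(\frac{0^{2}}{47} - \frac{72}{-56}\right) = 31 \cdot 68 + 33 \left(0 \cdot \frac{1}{47} - - \frac{9}{7}\right) = 2108 + 33 \left(0 + \frac{9}{7}\right) = 2108 + 33 \cdot \frac{9}{7} = 2108 + \frac{297}{7} = \frac{15053}{7}$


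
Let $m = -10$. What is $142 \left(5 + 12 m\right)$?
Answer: $-16330$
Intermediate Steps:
$142 \left(5 + 12 m\right) = 142 \left(5 + 12 \left(-10\right)\right) = 142 \left(5 - 120\right) = 142 \left(-115\right) = -16330$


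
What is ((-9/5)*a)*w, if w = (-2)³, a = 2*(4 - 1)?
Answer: 432/5 ≈ 86.400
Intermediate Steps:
a = 6 (a = 2*3 = 6)
w = -8
((-9/5)*a)*w = (-9/5*6)*(-8) = (-9*⅕*6)*(-8) = -9/5*6*(-8) = -54/5*(-8) = 432/5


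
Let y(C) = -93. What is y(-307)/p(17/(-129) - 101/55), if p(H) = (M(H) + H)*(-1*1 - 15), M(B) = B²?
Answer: 4681529325/1534699456 ≈ 3.0505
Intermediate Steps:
p(H) = -16*H - 16*H² (p(H) = (H² + H)*(-1*1 - 15) = (H + H²)*(-1 - 15) = (H + H²)*(-16) = -16*H - 16*H²)
y(-307)/p(17/(-129) - 101/55) = -93*1/(16*(-1 - (17/(-129) - 101/55))*(17/(-129) - 101/55)) = -93*1/(16*(-1 - (17*(-1/129) - 101*1/55))*(17*(-1/129) - 101*1/55)) = -93*1/(16*(-1 - (-17/129 - 101/55))*(-17/129 - 101/55)) = -93*(-7095/(223424*(-1 - 1*(-13964/7095)))) = -93*(-7095/(223424*(-1 + 13964/7095))) = -93/(16*(-13964/7095)*(6869/7095)) = -93/(-1534699456/50339025) = -93*(-50339025/1534699456) = 4681529325/1534699456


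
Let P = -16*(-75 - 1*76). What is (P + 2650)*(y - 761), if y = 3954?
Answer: 16175738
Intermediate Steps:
P = 2416 (P = -16*(-75 - 76) = -16*(-151) = 2416)
(P + 2650)*(y - 761) = (2416 + 2650)*(3954 - 761) = 5066*3193 = 16175738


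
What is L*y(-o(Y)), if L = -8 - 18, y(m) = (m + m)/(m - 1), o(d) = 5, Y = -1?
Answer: -130/3 ≈ -43.333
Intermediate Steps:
y(m) = 2*m/(-1 + m) (y(m) = (2*m)/(-1 + m) = 2*m/(-1 + m))
L = -26
L*y(-o(Y)) = -52*(-1*5)/(-1 - 1*5) = -52*(-5)/(-1 - 5) = -52*(-5)/(-6) = -52*(-5)*(-1)/6 = -26*5/3 = -130/3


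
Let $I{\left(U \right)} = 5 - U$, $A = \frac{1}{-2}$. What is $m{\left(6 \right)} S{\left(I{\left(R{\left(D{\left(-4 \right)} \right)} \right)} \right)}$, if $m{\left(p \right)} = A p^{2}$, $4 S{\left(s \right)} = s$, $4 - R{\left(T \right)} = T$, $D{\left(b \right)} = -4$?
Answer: $\frac{27}{2} \approx 13.5$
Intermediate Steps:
$A = - \frac{1}{2} \approx -0.5$
$R{\left(T \right)} = 4 - T$
$S{\left(s \right)} = \frac{s}{4}$
$m{\left(p \right)} = - \frac{p^{2}}{2}$
$m{\left(6 \right)} S{\left(I{\left(R{\left(D{\left(-4 \right)} \right)} \right)} \right)} = - \frac{6^{2}}{2} \frac{5 - \left(4 - -4\right)}{4} = \left(- \frac{1}{2}\right) 36 \frac{5 - \left(4 + 4\right)}{4} = - 18 \frac{5 - 8}{4} = - 18 \cdot \frac{1}{4} \left(-3\right) = \left(-18\right) \left(- \frac{3}{4}\right) = \frac{27}{2}$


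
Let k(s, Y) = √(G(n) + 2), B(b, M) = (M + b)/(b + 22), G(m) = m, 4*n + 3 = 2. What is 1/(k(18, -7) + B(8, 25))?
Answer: -55/27 + 25*√7/27 ≈ 0.41273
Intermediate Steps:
n = -¼ (n = -¾ + (¼)*2 = -¾ + ½ = -¼ ≈ -0.25000)
B(b, M) = (M + b)/(22 + b)
k(s, Y) = √7/2 (k(s, Y) = √(-¼ + 2) = √(7/4) = √7/2)
1/(k(18, -7) + B(8, 25)) = 1/(√7/2 + (25 + 8)/(22 + 8)) = 1/(√7/2 + 33/30) = 1/(√7/2 + (1/30)*33) = 1/(√7/2 + 11/10) = 1/(11/10 + √7/2)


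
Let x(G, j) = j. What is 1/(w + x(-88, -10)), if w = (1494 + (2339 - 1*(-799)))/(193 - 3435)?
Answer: -1621/18526 ≈ -0.087499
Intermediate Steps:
w = -2316/1621 (w = (1494 + (2339 + 799))/(-3242) = (1494 + 3138)*(-1/3242) = 4632*(-1/3242) = -2316/1621 ≈ -1.4287)
1/(w + x(-88, -10)) = 1/(-2316/1621 - 10) = 1/(-18526/1621) = -1621/18526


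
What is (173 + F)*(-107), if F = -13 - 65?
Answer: -10165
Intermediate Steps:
F = -78
(173 + F)*(-107) = (173 - 78)*(-107) = 95*(-107) = -10165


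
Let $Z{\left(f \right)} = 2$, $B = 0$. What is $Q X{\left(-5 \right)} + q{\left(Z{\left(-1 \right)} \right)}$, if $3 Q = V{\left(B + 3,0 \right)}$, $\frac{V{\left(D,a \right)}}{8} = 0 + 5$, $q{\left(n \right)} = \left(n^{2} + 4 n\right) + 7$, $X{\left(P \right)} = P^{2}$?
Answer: $\frac{1057}{3} \approx 352.33$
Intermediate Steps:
$q{\left(n \right)} = 7 + n^{2} + 4 n$
$V{\left(D,a \right)} = 40$ ($V{\left(D,a \right)} = 8 \left(0 + 5\right) = 8 \cdot 5 = 40$)
$Q = \frac{40}{3}$ ($Q = \frac{1}{3} \cdot 40 = \frac{40}{3} \approx 13.333$)
$Q X{\left(-5 \right)} + q{\left(Z{\left(-1 \right)} \right)} = \frac{40 \left(-5\right)^{2}}{3} + \left(7 + 2^{2} + 4 \cdot 2\right) = \frac{40}{3} \cdot 25 + \left(7 + 4 + 8\right) = \frac{1000}{3} + 19 = \frac{1057}{3}$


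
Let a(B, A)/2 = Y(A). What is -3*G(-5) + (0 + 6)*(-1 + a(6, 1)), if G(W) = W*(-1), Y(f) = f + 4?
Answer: 39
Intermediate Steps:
Y(f) = 4 + f
a(B, A) = 8 + 2*A (a(B, A) = 2*(4 + A) = 8 + 2*A)
G(W) = -W
-3*G(-5) + (0 + 6)*(-1 + a(6, 1)) = -(-3)*(-5) + (0 + 6)*(-1 + (8 + 2*1)) = -3*5 + 6*(-1 + (8 + 2)) = -15 + 6*(-1 + 10) = -15 + 6*9 = -15 + 54 = 39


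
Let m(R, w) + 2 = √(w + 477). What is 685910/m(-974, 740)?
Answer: 1371820/1213 + 685910*√1217/1213 ≈ 20858.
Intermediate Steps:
m(R, w) = -2 + √(477 + w) (m(R, w) = -2 + √(w + 477) = -2 + √(477 + w))
685910/m(-974, 740) = 685910/(-2 + √(477 + 740)) = 685910/(-2 + √1217)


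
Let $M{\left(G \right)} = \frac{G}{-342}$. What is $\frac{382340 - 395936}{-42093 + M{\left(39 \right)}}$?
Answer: $\frac{1549944}{4798615} \approx 0.323$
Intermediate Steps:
$M{\left(G \right)} = - \frac{G}{342}$ ($M{\left(G \right)} = G \left(- \frac{1}{342}\right) = - \frac{G}{342}$)
$\frac{382340 - 395936}{-42093 + M{\left(39 \right)}} = \frac{382340 - 395936}{-42093 - \frac{13}{114}} = - \frac{13596}{-42093 - \frac{13}{114}} = - \frac{13596}{- \frac{4798615}{114}} = \left(-13596\right) \left(- \frac{114}{4798615}\right) = \frac{1549944}{4798615}$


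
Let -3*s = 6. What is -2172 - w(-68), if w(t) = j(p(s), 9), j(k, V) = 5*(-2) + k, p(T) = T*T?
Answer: -2166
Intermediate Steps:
s = -2 (s = -⅓*6 = -2)
p(T) = T²
j(k, V) = -10 + k
w(t) = -6 (w(t) = -10 + (-2)² = -10 + 4 = -6)
-2172 - w(-68) = -2172 - 1*(-6) = -2172 + 6 = -2166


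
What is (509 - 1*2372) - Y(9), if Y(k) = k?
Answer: -1872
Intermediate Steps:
(509 - 1*2372) - Y(9) = (509 - 1*2372) - 1*9 = (509 - 2372) - 9 = -1863 - 9 = -1872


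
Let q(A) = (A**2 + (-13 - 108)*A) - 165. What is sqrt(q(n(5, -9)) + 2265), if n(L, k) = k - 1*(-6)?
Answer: 2*sqrt(618) ≈ 49.719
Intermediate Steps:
n(L, k) = 6 + k (n(L, k) = k + 6 = 6 + k)
q(A) = -165 + A**2 - 121*A (q(A) = (A**2 - 121*A) - 165 = -165 + A**2 - 121*A)
sqrt(q(n(5, -9)) + 2265) = sqrt((-165 + (6 - 9)**2 - 121*(6 - 9)) + 2265) = sqrt((-165 + (-3)**2 - 121*(-3)) + 2265) = sqrt((-165 + 9 + 363) + 2265) = sqrt(207 + 2265) = sqrt(2472) = 2*sqrt(618)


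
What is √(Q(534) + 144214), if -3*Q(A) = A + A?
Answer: √143858 ≈ 379.29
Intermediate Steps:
Q(A) = -2*A/3 (Q(A) = -(A + A)/3 = -2*A/3)
√(Q(534) + 144214) = √(-⅔*534 + 144214) = √(-356 + 144214) = √143858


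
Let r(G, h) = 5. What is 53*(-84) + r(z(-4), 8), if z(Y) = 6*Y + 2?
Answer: -4447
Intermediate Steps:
z(Y) = 2 + 6*Y
53*(-84) + r(z(-4), 8) = 53*(-84) + 5 = -4452 + 5 = -4447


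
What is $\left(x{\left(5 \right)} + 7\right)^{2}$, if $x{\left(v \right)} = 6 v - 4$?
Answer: $1089$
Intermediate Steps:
$x{\left(v \right)} = -4 + 6 v$
$\left(x{\left(5 \right)} + 7\right)^{2} = \left(\left(-4 + 6 \cdot 5\right) + 7\right)^{2} = \left(\left(-4 + 30\right) + 7\right)^{2} = \left(26 + 7\right)^{2} = 33^{2} = 1089$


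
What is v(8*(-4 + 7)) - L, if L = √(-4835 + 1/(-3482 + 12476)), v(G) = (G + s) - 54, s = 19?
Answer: -11 - I*√391112985066/8994 ≈ -11.0 - 69.534*I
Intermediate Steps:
v(G) = -35 + G (v(G) = (G + 19) - 54 = (19 + G) - 54 = -35 + G)
L = I*√391112985066/8994 (L = √(-4835 + 1/8994) = √(-43485989/8994) = I*√391112985066/8994 ≈ 69.534*I)
v(8*(-4 + 7)) - L = (-35 + 8*(-4 + 7)) - I*√391112985066/8994 = (-35 + 8*3) - I*√391112985066/8994 = (-35 + 24) - I*√391112985066/8994 = -11 - I*√391112985066/8994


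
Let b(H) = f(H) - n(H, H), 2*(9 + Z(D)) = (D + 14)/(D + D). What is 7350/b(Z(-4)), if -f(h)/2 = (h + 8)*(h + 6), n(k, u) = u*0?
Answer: -235200/377 ≈ -623.87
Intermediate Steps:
Z(D) = -9 + (14 + D)/(4*D) (Z(D) = -9 + ((D + 14)/(D + D))/2 = -9 + ((14 + D)/((2*D)))/2 = -9 + ((14 + D)*(1/(2*D)))/2 = -9 + ((14 + D)/(2*D))/2 = -9 + (14 + D)/(4*D))
n(k, u) = 0
f(h) = -2*(6 + h)*(8 + h) (f(h) = -2*(h + 8)*(h + 6) = -2*(8 + h)*(6 + h) = -2*(6 + h)*(8 + h))
b(H) = -96 - 28*H - 2*H² (b(H) = (-96 - 28*H - 2*H²) - 1*0 = (-96 - 28*H - 2*H²) + 0 = -96 - 28*H - 2*H²)
7350/b(Z(-4)) = 7350/(-96 - 49*(2 - 5*(-4))/(-4) - 2*49*(2 - 5*(-4))²/256) = 7350/(-96 - 49*(-1)*(2 + 20)/4 - 2*49*(2 + 20)²/256) = 7350/(-96 - 49*(-1)*22/4 - 2*((7/4)*(-¼)*22)²) = 7350/(-96 - 28*(-77/8) - 2*(-77/8)²) = 7350/(-96 + 539/2 - 2*5929/64) = 7350/(-96 + 539/2 - 5929/32) = 7350/(-377/32) = 7350*(-32/377) = -235200/377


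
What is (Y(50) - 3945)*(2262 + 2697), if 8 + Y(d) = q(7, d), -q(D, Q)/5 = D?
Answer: -19776492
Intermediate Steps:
q(D, Q) = -5*D
Y(d) = -43 (Y(d) = -8 - 5*7 = -8 - 35 = -43)
(Y(50) - 3945)*(2262 + 2697) = (-43 - 3945)*(2262 + 2697) = -3988*4959 = -19776492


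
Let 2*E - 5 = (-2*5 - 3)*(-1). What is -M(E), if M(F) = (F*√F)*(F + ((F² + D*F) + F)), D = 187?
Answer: -48114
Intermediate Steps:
E = 9 (E = 5/2 + ((-2*5 - 3)*(-1))/2 = 5/2 + ((-10 - 3)*(-1))/2 = 5/2 + (-13*(-1))/2 = 5/2 + (½)*13 = 5/2 + 13/2 = 9)
M(F) = F^(3/2)*(F² + 189*F) (M(F) = (F*√F)*(F + ((F² + 187*F) + F)) = F^(3/2)*(F + (F² + 188*F)) = F^(3/2)*(F² + 189*F))
-M(E) = -9^(5/2)*(189 + 9) = -243*198 = -1*48114 = -48114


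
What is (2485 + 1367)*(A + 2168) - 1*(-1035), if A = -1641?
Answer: 2031039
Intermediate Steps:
(2485 + 1367)*(A + 2168) - 1*(-1035) = (2485 + 1367)*(-1641 + 2168) - 1*(-1035) = 3852*527 + 1035 = 2030004 + 1035 = 2031039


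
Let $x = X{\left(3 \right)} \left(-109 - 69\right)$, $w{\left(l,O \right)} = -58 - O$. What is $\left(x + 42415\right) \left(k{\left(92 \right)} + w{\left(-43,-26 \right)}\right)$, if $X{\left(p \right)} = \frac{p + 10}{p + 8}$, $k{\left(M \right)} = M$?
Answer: $\frac{27855060}{11} \approx 2.5323 \cdot 10^{6}$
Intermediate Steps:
$X{\left(p \right)} = \frac{10 + p}{8 + p}$
$x = - \frac{2314}{11}$ ($x = \frac{10 + 3}{8 + 3} \left(-109 - 69\right) = \frac{1}{11} \cdot 13 \left(-178\right) = \frac{13}{11} \left(-178\right) = - \frac{2314}{11} \approx -210.36$)
$\left(x + 42415\right) \left(k{\left(92 \right)} + w{\left(-43,-26 \right)}\right) = \left(- \frac{2314}{11} + 42415\right) \left(92 - 32\right) = \frac{464251 \left(92 + \left(-58 + 26\right)\right)}{11} = \frac{464251 \left(92 - 32\right)}{11} = \frac{464251}{11} \cdot 60 = \frac{27855060}{11}$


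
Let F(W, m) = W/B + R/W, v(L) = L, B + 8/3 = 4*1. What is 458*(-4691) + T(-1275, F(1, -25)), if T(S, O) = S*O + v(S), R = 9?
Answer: -8648737/4 ≈ -2.1622e+6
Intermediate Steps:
B = 4/3 (B = -8/3 + 4*1 = -8/3 + 4 = 4/3 ≈ 1.3333)
F(W, m) = 9/W + 3*W/4 (F(W, m) = W/(4/3) + 9/W = W*(3/4) + 9/W = 3*W/4 + 9/W = 9/W + 3*W/4)
T(S, O) = S + O*S (T(S, O) = S*O + S = O*S + S = S + O*S)
458*(-4691) + T(-1275, F(1, -25)) = 458*(-4691) - 1275*(1 + (9/1 + (3/4)*1)) = -2148478 - 1275*(1 + (9*1 + 3/4)) = -2148478 - 1275*(1 + (9 + 3/4)) = -2148478 - 1275*(1 + 39/4) = -2148478 - 1275*43/4 = -2148478 - 54825/4 = -8648737/4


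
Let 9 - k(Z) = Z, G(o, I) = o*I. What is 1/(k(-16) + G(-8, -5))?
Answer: 1/65 ≈ 0.015385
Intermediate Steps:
G(o, I) = I*o
k(Z) = 9 - Z
1/(k(-16) + G(-8, -5)) = 1/((9 - 1*(-16)) - 5*(-8)) = 1/((9 + 16) + 40) = 1/(25 + 40) = 1/65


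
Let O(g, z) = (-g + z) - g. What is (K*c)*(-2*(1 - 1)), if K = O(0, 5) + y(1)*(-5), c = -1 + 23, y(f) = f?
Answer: 0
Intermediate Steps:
O(g, z) = z - 2*g (O(g, z) = (z - g) - g = z - 2*g)
c = 22
K = 0 (K = (5 - 2*0) + 1*(-5) = (5 + 0) - 5 = 5 - 5 = 0)
(K*c)*(-2*(1 - 1)) = (0*22)*(-2*(1 - 1)) = 0*(-2*0) = 0*0 = 0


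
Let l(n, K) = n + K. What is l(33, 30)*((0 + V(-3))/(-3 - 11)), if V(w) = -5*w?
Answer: -135/2 ≈ -67.500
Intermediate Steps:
l(n, K) = K + n
l(33, 30)*((0 + V(-3))/(-3 - 11)) = (30 + 33)*((0 - 5*(-3))/(-3 - 11)) = 63*((0 + 15)/(-14)) = 63*(15*(-1/14)) = 63*(-15/14) = -135/2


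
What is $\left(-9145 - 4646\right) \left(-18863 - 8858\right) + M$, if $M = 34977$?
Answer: $382335288$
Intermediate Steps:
$\left(-9145 - 4646\right) \left(-18863 - 8858\right) + M = \left(-9145 - 4646\right) \left(-18863 - 8858\right) + 34977 = \left(-13791\right) \left(-27721\right) + 34977 = 382300311 + 34977 = 382335288$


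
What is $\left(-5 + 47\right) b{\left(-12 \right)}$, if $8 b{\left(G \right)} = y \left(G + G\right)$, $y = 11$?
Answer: $-1386$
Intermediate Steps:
$b{\left(G \right)} = \frac{11 G}{4}$ ($b{\left(G \right)} = \frac{11 \left(G + G\right)}{8} = \frac{11 \cdot 2 G}{8} = \frac{22 G}{8} = \frac{11 G}{4}$)
$\left(-5 + 47\right) b{\left(-12 \right)} = \left(-5 + 47\right) \frac{11}{4} \left(-12\right) = 42 \left(-33\right) = -1386$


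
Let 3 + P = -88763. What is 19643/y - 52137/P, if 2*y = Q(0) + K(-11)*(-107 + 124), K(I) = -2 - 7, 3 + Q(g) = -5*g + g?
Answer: -33453151/133149 ≈ -251.25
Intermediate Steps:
Q(g) = -3 - 4*g (Q(g) = -3 + (-5*g + g) = -3 - 4*g)
P = -88766 (P = -3 - 88763 = -88766)
K(I) = -9
y = -78 (y = ((-3 - 4*0) - 9*(-107 + 124))/2 = ((-3 + 0) - 9*17)/2 = (-3 - 153)/2 = (½)*(-156) = -78)
19643/y - 52137/P = 19643/(-78) - 52137/(-88766) = 19643*(-1/78) - 52137*(-1/88766) = -1511/6 + 52137/88766 = -33453151/133149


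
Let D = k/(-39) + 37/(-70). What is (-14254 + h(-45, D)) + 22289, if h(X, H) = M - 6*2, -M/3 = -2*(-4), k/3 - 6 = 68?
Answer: 7999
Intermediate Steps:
k = 222 (k = 18 + 3*68 = 18 + 204 = 222)
M = -24 (M = -(-6)*(-4) = -3*8 = -24)
D = -5661/910 (D = 222/(-39) + 37/(-70) = 222*(-1/39) + 37*(-1/70) = -74/13 - 37/70 = -5661/910 ≈ -6.2209)
h(X, H) = -36 (h(X, H) = -24 - 6*2 = -24 - 12 = -36)
(-14254 + h(-45, D)) + 22289 = (-14254 - 36) + 22289 = -14290 + 22289 = 7999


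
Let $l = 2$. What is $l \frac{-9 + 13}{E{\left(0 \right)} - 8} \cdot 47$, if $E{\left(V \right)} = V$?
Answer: $-47$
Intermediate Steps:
$l \frac{-9 + 13}{E{\left(0 \right)} - 8} \cdot 47 = 2 \frac{-9 + 13}{0 - 8} \cdot 47 = 2 \frac{4}{-8} \cdot 47 = 2 \cdot 4 \left(- \frac{1}{8}\right) 47 = 2 \left(- \frac{1}{2}\right) 47 = \left(-1\right) 47 = -47$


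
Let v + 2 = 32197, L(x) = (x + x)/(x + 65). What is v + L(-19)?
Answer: 740466/23 ≈ 32194.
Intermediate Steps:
L(x) = 2*x/(65 + x) (L(x) = (2*x)/(65 + x) = 2*x/(65 + x))
v = 32195 (v = -2 + 32197 = 32195)
v + L(-19) = 32195 + 2*(-19)/(65 - 19) = 32195 + 2*(-19)/46 = 32195 + 2*(-19)*(1/46) = 32195 - 19/23 = 740466/23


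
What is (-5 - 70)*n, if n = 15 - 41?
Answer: 1950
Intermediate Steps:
n = -26
(-5 - 70)*n = (-5 - 70)*(-26) = -75*(-26) = 1950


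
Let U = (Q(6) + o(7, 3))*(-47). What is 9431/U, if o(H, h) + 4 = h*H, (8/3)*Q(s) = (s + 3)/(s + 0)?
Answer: -150896/13207 ≈ -11.425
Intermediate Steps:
Q(s) = 3*(3 + s)/(8*s) (Q(s) = 3*((s + 3)/(s + 0))/8 = 3*((3 + s)/s)/8 = 3*(3 + s)/(8*s))
o(H, h) = -4 + H*h (o(H, h) = -4 + h*H = -4 + H*h)
U = -13207/16 (U = ((3/8)*(3 + 6)/6 + (-4 + 7*3))*(-47) = ((3/8)*(⅙)*9 + (-4 + 21))*(-47) = (9/16 + 17)*(-47) = (281/16)*(-47) = -13207/16 ≈ -825.44)
9431/U = 9431/(-13207/16) = 9431*(-16/13207) = -150896/13207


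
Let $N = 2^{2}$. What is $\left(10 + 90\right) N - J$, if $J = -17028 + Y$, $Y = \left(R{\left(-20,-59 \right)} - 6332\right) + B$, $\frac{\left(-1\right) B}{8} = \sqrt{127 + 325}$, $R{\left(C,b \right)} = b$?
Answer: $23819 + 16 \sqrt{113} \approx 23989.0$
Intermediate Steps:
$N = 4$
$B = - 16 \sqrt{113}$ ($B = - 8 \sqrt{127 + 325} = - 8 \sqrt{452} = - 8 \cdot 2 \sqrt{113} = - 16 \sqrt{113} \approx -170.08$)
$Y = -6391 - 16 \sqrt{113}$ ($Y = \left(-59 - 6332\right) - 16 \sqrt{113} = -6391 - 16 \sqrt{113} \approx -6561.1$)
$J = -23419 - 16 \sqrt{113}$ ($J = -17028 - \left(6391 + 16 \sqrt{113}\right) = -23419 - 16 \sqrt{113} \approx -23589.0$)
$\left(10 + 90\right) N - J = \left(10 + 90\right) 4 - \left(-23419 - 16 \sqrt{113}\right) = 100 \cdot 4 + \left(23419 + 16 \sqrt{113}\right) = 400 + \left(23419 + 16 \sqrt{113}\right) = 23819 + 16 \sqrt{113}$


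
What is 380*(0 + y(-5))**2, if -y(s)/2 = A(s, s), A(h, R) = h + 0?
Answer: 38000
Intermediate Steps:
A(h, R) = h
y(s) = -2*s
380*(0 + y(-5))**2 = 380*(0 - 2*(-5))**2 = 380*(0 + 10)**2 = 380*10**2 = 380*100 = 38000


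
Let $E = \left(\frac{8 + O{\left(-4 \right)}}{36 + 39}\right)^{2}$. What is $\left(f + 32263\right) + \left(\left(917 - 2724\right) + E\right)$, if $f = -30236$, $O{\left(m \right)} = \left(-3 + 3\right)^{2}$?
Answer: $\frac{1237564}{5625} \approx 220.01$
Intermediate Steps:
$O{\left(m \right)} = 0$ ($O{\left(m \right)} = 0^{2} = 0$)
$E = \frac{64}{5625}$ ($E = \left(\frac{8 + 0}{36 + 39}\right)^{2} = \left(\frac{8}{75}\right)^{2} = \frac{64}{5625} \approx 0.011378$)
$\left(f + 32263\right) + \left(\left(917 - 2724\right) + E\right) = \left(-30236 + 32263\right) + \left(\left(917 - 2724\right) + \frac{64}{5625}\right) = 2027 + \left(-1807 + \frac{64}{5625}\right) = 2027 - \frac{10164311}{5625} = \frac{1237564}{5625}$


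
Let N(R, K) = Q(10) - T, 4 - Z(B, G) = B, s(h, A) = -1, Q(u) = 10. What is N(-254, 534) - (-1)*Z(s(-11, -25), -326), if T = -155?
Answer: 170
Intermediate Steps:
Z(B, G) = 4 - B
N(R, K) = 165 (N(R, K) = 10 - 1*(-155) = 10 + 155 = 165)
N(-254, 534) - (-1)*Z(s(-11, -25), -326) = 165 - (-1)*(4 - 1*(-1)) = 165 - (-1)*(4 + 1) = 165 - (-1)*5 = 165 - 1*(-5) = 165 + 5 = 170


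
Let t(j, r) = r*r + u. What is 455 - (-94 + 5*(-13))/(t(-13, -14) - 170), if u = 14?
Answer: 18359/40 ≈ 458.98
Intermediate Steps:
t(j, r) = 14 + r² (t(j, r) = r*r + 14 = r² + 14 = 14 + r²)
455 - (-94 + 5*(-13))/(t(-13, -14) - 170) = 455 - (-94 + 5*(-13))/((14 + (-14)²) - 170) = 455 - (-94 - 65)/((14 + 196) - 170) = 455 - (-159)/(210 - 170) = 455 - (-159)/40 = 455 - 1*(-159/40) = 455 + 159/40 = 18359/40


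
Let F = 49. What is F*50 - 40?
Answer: 2410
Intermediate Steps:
F*50 - 40 = 49*50 - 40 = 2450 - 40 = 2410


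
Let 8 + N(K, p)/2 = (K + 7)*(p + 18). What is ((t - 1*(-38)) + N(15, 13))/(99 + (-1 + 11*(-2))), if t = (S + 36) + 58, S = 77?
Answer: 1557/76 ≈ 20.487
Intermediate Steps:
t = 171 (t = (77 + 36) + 58 = 113 + 58 = 171)
N(K, p) = -16 + 2*(7 + K)*(18 + p) (N(K, p) = -16 + 2*((K + 7)*(p + 18)) = -16 + 2*((7 + K)*(18 + p)) = -16 + 2*(7 + K)*(18 + p))
((t - 1*(-38)) + N(15, 13))/(99 + (-1 + 11*(-2))) = ((171 - 1*(-38)) + (236 + 14*13 + 36*15 + 2*15*13))/(99 + (-1 + 11*(-2))) = ((171 + 38) + (236 + 182 + 540 + 390))/(99 + (-1 - 22)) = (209 + 1348)/(99 - 23) = 1557/76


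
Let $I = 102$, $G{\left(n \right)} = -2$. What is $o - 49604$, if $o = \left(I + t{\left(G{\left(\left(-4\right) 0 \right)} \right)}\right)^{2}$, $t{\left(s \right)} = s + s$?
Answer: $-40000$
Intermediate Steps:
$t{\left(s \right)} = 2 s$
$o = 9604$ ($o = \left(102 + 2 \left(-2\right)\right)^{2} = \left(102 - 4\right)^{2} = 98^{2} = 9604$)
$o - 49604 = 9604 - 49604 = -40000$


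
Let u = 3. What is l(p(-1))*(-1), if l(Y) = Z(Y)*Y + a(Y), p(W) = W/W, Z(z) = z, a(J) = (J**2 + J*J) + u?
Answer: -6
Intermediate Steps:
a(J) = 3 + 2*J**2 (a(J) = (J**2 + J*J) + 3 = (J**2 + J**2) + 3 = 2*J**2 + 3 = 3 + 2*J**2)
p(W) = 1
l(Y) = 3 + 3*Y**2 (l(Y) = Y*Y + (3 + 2*Y**2) = Y**2 + (3 + 2*Y**2) = 3 + 3*Y**2)
l(p(-1))*(-1) = (3 + 3*1**2)*(-1) = (3 + 3*1)*(-1) = (3 + 3)*(-1) = 6*(-1) = -6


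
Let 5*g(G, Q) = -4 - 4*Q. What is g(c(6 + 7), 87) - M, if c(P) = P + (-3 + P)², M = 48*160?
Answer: -38752/5 ≈ -7750.4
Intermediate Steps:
M = 7680
g(G, Q) = -⅘ - 4*Q/5 (g(G, Q) = (-4 - 4*Q)/5 = -⅘ - 4*Q/5)
g(c(6 + 7), 87) - M = (-⅘ - ⅘*87) - 1*7680 = (-⅘ - 348/5) - 7680 = -352/5 - 7680 = -38752/5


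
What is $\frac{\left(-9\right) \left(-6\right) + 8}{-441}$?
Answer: $- \frac{62}{441} \approx -0.14059$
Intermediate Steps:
$\frac{\left(-9\right) \left(-6\right) + 8}{-441} = \left(54 + 8\right) \left(- \frac{1}{441}\right) = 62 \left(- \frac{1}{441}\right) = - \frac{62}{441}$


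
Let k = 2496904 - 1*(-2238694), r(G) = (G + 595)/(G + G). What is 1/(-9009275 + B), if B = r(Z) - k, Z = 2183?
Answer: -2183/30005056370 ≈ -7.2754e-8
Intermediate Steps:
r(G) = (595 + G)/(2*G) (r(G) = (595 + G)/((2*G)) = (595 + G)*(1/(2*G)) = (595 + G)/(2*G))
k = 4735598 (k = 2496904 + 2238694 = 4735598)
B = -10337809045/2183 (B = (½)*(595 + 2183)/2183 - 1*4735598 = (½)*(1/2183)*2778 - 4735598 = 1389/2183 - 4735598 = -10337809045/2183 ≈ -4.7356e+6)
1/(-9009275 + B) = 1/(-9009275 - 10337809045/2183) = 1/(-30005056370/2183) = -2183/30005056370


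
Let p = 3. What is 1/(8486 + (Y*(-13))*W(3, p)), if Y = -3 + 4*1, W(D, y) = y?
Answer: 1/8447 ≈ 0.00011839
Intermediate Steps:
Y = 1 (Y = -3 + 4 = 1)
1/(8486 + (Y*(-13))*W(3, p)) = 1/(8486 + (1*(-13))*3) = 1/(8486 - 13*3) = 1/(8486 - 39) = 1/8447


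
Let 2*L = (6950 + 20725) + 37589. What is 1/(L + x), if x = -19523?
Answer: 1/13109 ≈ 7.6283e-5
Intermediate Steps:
L = 32632 (L = ((6950 + 20725) + 37589)/2 = (27675 + 37589)/2 = (½)*65264 = 32632)
1/(L + x) = 1/(32632 - 19523) = 1/13109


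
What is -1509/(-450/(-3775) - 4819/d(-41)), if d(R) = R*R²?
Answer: -15704270139/1968247 ≈ -7978.8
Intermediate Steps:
d(R) = R³
-1509/(-450/(-3775) - 4819/d(-41)) = -1509/(-450/(-3775) - 4819/((-41)³)) = -1509/(-450*(-1/3775) - 4819/(-68921)) = -1509/(18/151 - 4819*(-1/68921)) = -1509/(18/151 + 4819/68921) = -1509/1968247/10407071 = -1509*10407071/1968247 = -15704270139/1968247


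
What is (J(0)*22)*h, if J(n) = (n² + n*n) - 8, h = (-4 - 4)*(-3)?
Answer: -4224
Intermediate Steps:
h = 24 (h = -8*(-3) = 24)
J(n) = -8 + 2*n² (J(n) = (n² + n²) - 8 = 2*n² - 8 = -8 + 2*n²)
(J(0)*22)*h = ((-8 + 2*0²)*22)*24 = ((-8 + 2*0)*22)*24 = ((-8 + 0)*22)*24 = -8*22*24 = -176*24 = -4224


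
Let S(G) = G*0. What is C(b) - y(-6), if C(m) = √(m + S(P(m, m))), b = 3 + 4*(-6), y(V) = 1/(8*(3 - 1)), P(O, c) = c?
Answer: -1/16 + I*√21 ≈ -0.0625 + 4.5826*I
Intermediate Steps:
S(G) = 0
y(V) = 1/16 (y(V) = 1/(8*2) = 1/16)
b = -21 (b = 3 - 24 = -21)
C(m) = √m (C(m) = √(m + 0) = √m)
C(b) - y(-6) = √(-21) - 1*1/16 = I*√21 - 1/16 = -1/16 + I*√21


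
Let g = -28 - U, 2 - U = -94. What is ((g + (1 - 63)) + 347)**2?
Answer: 25921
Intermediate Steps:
U = 96 (U = 2 - 1*(-94) = 2 + 94 = 96)
g = -124 (g = -28 - 1*96 = -28 - 96 = -124)
((g + (1 - 63)) + 347)**2 = ((-124 + (1 - 63)) + 347)**2 = ((-124 - 62) + 347)**2 = (-186 + 347)**2 = 161**2 = 25921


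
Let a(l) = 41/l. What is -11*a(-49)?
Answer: 451/49 ≈ 9.2041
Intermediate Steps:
-11*a(-49) = -451/(-49) = -451*(-1)/49 = -11*(-41/49) = 451/49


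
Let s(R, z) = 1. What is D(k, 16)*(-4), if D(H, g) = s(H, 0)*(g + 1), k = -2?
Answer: -68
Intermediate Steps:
D(H, g) = 1 + g (D(H, g) = 1*(g + 1) = 1*(1 + g) = 1 + g)
D(k, 16)*(-4) = (1 + 16)*(-4) = 17*(-4) = -68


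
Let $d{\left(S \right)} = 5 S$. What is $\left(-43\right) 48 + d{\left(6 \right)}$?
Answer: $-2034$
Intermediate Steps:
$\left(-43\right) 48 + d{\left(6 \right)} = \left(-43\right) 48 + 5 \cdot 6 = -2064 + 30 = -2034$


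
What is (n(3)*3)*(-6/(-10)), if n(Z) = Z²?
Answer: 81/5 ≈ 16.200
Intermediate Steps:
(n(3)*3)*(-6/(-10)) = (3²*3)*(-6/(-10)) = (9*3)*(-6*(-⅒)) = 27*(⅗) = 81/5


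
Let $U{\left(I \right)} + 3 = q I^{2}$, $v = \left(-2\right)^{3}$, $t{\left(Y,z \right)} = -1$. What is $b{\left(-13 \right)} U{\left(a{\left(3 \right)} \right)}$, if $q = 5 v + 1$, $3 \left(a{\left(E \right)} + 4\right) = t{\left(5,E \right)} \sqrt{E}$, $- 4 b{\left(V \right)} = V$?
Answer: $-2080 - 338 \sqrt{3} \approx -2665.4$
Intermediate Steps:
$b{\left(V \right)} = - \frac{V}{4}$
$v = -8$
$a{\left(E \right)} = -4 - \frac{\sqrt{E}}{3}$ ($a{\left(E \right)} = -4 + \frac{\left(-1\right) \sqrt{E}}{3} = -4 - \frac{\sqrt{E}}{3}$)
$q = -39$ ($q = 5 \left(-8\right) + 1 = -40 + 1 = -39$)
$U{\left(I \right)} = -3 - 39 I^{2}$
$b{\left(-13 \right)} U{\left(a{\left(3 \right)} \right)} = \left(- \frac{1}{4}\right) \left(-13\right) \left(-3 - 39 \left(-4 - \frac{\sqrt{3}}{3}\right)^{2}\right) = \frac{13 \left(-3 - 39 \left(-4 - \frac{\sqrt{3}}{3}\right)^{2}\right)}{4} = - \frac{39}{4} - \frac{507 \left(-4 - \frac{\sqrt{3}}{3}\right)^{2}}{4}$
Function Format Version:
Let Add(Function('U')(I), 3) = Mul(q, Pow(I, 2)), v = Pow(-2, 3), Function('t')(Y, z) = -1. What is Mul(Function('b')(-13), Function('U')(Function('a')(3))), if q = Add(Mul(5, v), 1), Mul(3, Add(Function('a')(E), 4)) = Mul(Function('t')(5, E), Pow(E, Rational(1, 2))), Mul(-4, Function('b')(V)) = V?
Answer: Add(-2080, Mul(-338, Pow(3, Rational(1, 2)))) ≈ -2665.4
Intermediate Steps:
Function('b')(V) = Mul(Rational(-1, 4), V)
v = -8
Function('a')(E) = Add(-4, Mul(Rational(-1, 3), Pow(E, Rational(1, 2)))) (Function('a')(E) = Add(-4, Mul(Rational(1, 3), Mul(-1, Pow(E, Rational(1, 2))))) = Add(-4, Mul(Rational(-1, 3), Pow(E, Rational(1, 2)))))
q = -39 (q = Add(Mul(5, -8), 1) = Add(-40, 1) = -39)
Function('U')(I) = Add(-3, Mul(-39, Pow(I, 2)))
Mul(Function('b')(-13), Function('U')(Function('a')(3))) = Mul(Mul(Rational(-1, 4), -13), Add(-3, Mul(-39, Pow(Add(-4, Mul(Rational(-1, 3), Pow(3, Rational(1, 2)))), 2)))) = Mul(Rational(13, 4), Add(-3, Mul(-39, Pow(Add(-4, Mul(Rational(-1, 3), Pow(3, Rational(1, 2)))), 2)))) = Add(Rational(-39, 4), Mul(Rational(-507, 4), Pow(Add(-4, Mul(Rational(-1, 3), Pow(3, Rational(1, 2)))), 2)))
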